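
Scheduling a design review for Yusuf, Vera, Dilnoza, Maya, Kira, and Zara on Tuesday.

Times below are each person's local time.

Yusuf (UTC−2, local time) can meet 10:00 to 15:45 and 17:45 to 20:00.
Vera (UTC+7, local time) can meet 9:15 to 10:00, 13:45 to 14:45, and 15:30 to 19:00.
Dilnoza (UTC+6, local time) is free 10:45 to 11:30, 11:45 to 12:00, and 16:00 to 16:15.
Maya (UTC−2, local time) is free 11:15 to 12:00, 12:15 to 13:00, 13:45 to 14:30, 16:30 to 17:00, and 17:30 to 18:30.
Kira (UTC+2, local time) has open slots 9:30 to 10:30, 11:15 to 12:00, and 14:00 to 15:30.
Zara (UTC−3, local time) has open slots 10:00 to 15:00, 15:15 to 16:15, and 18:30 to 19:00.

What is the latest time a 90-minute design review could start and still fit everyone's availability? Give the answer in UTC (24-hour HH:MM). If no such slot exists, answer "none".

Yusuf → UTC: 12:00–17:45, 19:45–22:00.
Vera → UTC: 02:15–03:00, 06:45–07:45, 08:30–12:00.
Dilnoza → UTC: 04:45–05:30, 05:45–06:00, 10:00–10:15.
Maya → UTC: 13:15–14:00, 14:15–15:00, 15:45–16:30, 18:30–19:00, 19:30–20:30.
Kira → UTC: 07:30–08:30, 09:15–10:00, 12:00–13:30.
Zara → UTC: 13:00–18:00, 18:15–19:15, 21:30–22:00.
Yusuf ∩ Vera: (none).
Yusuf ∩ Vera ∩ Dilnoza: (none).
Yusuf ∩ Vera ∩ Dilnoza ∩ Maya: (none).
Yusuf ∩ Vera ∩ Dilnoza ∩ Maya ∩ Kira: (none).
Yusuf ∩ Vera ∩ Dilnoza ∩ Maya ∩ Kira ∩ Zara: (none).
Windows ≥ 90 min: (none).

none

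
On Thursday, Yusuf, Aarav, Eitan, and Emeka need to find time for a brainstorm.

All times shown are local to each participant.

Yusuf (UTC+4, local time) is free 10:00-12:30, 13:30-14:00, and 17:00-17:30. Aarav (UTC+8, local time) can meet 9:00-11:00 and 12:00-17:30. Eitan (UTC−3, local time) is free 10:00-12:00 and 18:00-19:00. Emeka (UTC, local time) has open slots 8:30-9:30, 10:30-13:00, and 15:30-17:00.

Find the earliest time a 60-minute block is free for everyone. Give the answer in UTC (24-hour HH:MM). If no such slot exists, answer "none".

none

Yusuf → UTC: 06:00–08:30, 09:30–10:00, 13:00–13:30.
Aarav → UTC: 01:00–03:00, 04:00–09:30.
Eitan → UTC: 13:00–15:00, 21:00–22:00.
Emeka → UTC: 08:30–09:30, 10:30–13:00, 15:30–17:00.
Yusuf ∩ Aarav: 06:00–08:30.
Yusuf ∩ Aarav ∩ Eitan: (none).
Yusuf ∩ Aarav ∩ Eitan ∩ Emeka: (none).
Windows ≥ 60 min: (none).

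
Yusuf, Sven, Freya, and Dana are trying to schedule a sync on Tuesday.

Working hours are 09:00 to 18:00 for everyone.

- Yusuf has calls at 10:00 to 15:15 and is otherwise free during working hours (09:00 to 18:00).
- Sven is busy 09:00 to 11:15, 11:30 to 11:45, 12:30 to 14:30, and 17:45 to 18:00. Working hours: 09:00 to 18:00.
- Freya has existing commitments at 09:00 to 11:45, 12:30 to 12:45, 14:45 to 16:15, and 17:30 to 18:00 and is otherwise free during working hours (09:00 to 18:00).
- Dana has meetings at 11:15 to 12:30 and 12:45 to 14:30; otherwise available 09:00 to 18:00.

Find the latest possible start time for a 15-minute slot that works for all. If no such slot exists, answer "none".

17:15

Yusuf free within 09:00–18:00: 09:00–10:00, 15:15–18:00.
Sven free within 09:00–18:00: 11:15–11:30, 11:45–12:30, 14:30–17:45.
Freya free within 09:00–18:00: 11:45–12:30, 12:45–14:45, 16:15–17:30.
Dana free within 09:00–18:00: 09:00–11:15, 12:30–12:45, 14:30–18:00.
Yusuf ∩ Sven: 15:15–17:45.
Yusuf ∩ Sven ∩ Freya: 16:15–17:30.
Yusuf ∩ Sven ∩ Freya ∩ Dana: 16:15–17:30.
Windows ≥ 15 min: 16:15–17:30.
Latest start in the last window 16:15–17:30 is 17:30 − 15 min = 17:15.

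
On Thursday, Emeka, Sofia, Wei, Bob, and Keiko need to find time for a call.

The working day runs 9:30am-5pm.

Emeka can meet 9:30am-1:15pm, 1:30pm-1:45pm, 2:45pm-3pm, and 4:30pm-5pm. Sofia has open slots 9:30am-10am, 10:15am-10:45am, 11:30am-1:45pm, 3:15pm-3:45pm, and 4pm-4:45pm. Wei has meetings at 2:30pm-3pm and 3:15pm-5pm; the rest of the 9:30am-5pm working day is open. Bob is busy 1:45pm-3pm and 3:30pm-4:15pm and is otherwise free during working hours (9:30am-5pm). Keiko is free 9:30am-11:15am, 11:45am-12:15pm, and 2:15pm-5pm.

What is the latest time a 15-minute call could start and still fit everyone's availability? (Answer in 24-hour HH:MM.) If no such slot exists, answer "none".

12:00

Wei free within 09:30–17:00: 09:30–14:30, 15:00–15:15.
Bob free within 09:30–17:00: 09:30–13:45, 15:00–15:30, 16:15–17:00.
Emeka ∩ Sofia: 09:30–10:00, 10:15–10:45, 11:30–13:15, 13:30–13:45, 16:30–16:45.
Emeka ∩ Sofia ∩ Wei: 09:30–10:00, 10:15–10:45, 11:30–13:15, 13:30–13:45.
Emeka ∩ Sofia ∩ Wei ∩ Bob: 09:30–10:00, 10:15–10:45, 11:30–13:15, 13:30–13:45.
Emeka ∩ Sofia ∩ Wei ∩ Bob ∩ Keiko: 09:30–10:00, 10:15–10:45, 11:45–12:15.
Windows ≥ 15 min: 09:30–10:00, 10:15–10:45, 11:45–12:15.
Latest start in the last window 11:45–12:15 is 12:15 − 15 min = 12:00.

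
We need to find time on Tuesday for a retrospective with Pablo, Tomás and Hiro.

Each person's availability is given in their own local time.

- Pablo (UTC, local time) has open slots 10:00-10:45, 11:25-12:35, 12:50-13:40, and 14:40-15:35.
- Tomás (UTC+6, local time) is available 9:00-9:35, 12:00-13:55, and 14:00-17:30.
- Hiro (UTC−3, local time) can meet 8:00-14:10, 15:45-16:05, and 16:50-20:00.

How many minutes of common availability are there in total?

Pablo → UTC: 10:00–10:45, 11:25–12:35, 12:50–13:40, 14:40–15:35.
Tomás → UTC: 03:00–03:35, 06:00–07:55, 08:00–11:30.
Hiro → UTC: 11:00–17:10, 18:45–19:05, 19:50–23:00.
Pablo ∩ Tomás: 10:00–10:45, 11:25–11:30.
Pablo ∩ Tomás ∩ Hiro: 11:25–11:30.
Total common minutes: 5.

5 minutes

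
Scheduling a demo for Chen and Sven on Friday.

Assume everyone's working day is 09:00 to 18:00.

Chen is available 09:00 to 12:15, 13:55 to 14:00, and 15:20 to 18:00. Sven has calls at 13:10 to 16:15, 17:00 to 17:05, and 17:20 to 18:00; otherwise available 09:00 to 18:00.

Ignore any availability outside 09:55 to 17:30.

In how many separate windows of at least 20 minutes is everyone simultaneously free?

Sven free within 09:00–18:00: 09:00–13:10, 16:15–17:00, 17:05–17:20.
Chen ∩ Sven: 09:00–12:15, 16:15–17:00, 17:05–17:20.
Restricted to 09:55–17:30: 09:55–12:15, 16:15–17:00, 17:05–17:20.
Windows ≥ 20 min: 09:55–12:15, 16:15–17:00.
That's 2 windows.

2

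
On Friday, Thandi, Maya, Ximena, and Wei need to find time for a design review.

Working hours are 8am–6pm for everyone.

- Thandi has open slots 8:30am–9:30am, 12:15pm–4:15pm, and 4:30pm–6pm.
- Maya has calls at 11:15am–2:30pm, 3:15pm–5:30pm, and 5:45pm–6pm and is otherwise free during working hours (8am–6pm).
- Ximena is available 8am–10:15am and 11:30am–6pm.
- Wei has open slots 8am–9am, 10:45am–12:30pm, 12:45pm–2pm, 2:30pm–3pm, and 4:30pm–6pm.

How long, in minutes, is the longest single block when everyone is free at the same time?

30 minutes

Maya free within 08:00–18:00: 08:00–11:15, 14:30–15:15, 17:30–17:45.
Thandi ∩ Maya: 08:30–09:30, 14:30–15:15, 17:30–17:45.
Thandi ∩ Maya ∩ Ximena: 08:30–09:30, 14:30–15:15, 17:30–17:45.
Thandi ∩ Maya ∩ Ximena ∩ Wei: 08:30–09:00, 14:30–15:00, 17:30–17:45.
Common window lengths: 30, 30, 15 min; longest is 30.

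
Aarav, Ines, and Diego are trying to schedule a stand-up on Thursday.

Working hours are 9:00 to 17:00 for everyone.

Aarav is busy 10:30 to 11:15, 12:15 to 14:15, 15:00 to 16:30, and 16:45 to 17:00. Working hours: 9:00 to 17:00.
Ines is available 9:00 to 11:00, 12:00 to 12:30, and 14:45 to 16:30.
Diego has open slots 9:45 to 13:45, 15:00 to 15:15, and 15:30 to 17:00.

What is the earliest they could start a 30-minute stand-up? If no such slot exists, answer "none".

09:45

Aarav free within 09:00–17:00: 09:00–10:30, 11:15–12:15, 14:15–15:00, 16:30–16:45.
Aarav ∩ Ines: 09:00–10:30, 12:00–12:15, 14:45–15:00.
Aarav ∩ Ines ∩ Diego: 09:45–10:30, 12:00–12:15.
Windows ≥ 30 min: 09:45–10:30.
Earliest such window starts at 09:45.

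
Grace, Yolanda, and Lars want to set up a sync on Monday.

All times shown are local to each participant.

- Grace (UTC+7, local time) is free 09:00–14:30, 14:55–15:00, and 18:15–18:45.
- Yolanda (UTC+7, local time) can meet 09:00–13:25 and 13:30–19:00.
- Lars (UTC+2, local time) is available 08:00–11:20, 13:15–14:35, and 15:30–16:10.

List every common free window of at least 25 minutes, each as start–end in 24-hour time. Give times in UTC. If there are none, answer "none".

Grace → UTC: 02:00–07:30, 07:55–08:00, 11:15–11:45.
Yolanda → UTC: 02:00–06:25, 06:30–12:00.
Lars → UTC: 06:00–09:20, 11:15–12:35, 13:30–14:10.
Grace ∩ Yolanda: 02:00–06:25, 06:30–07:30, 07:55–08:00, 11:15–11:45.
Grace ∩ Yolanda ∩ Lars: 06:00–06:25, 06:30–07:30, 07:55–08:00, 11:15–11:45.
Windows ≥ 25 min: 06:00–06:25, 06:30–07:30, 11:15–11:45.

06:00–06:25, 06:30–07:30, 11:15–11:45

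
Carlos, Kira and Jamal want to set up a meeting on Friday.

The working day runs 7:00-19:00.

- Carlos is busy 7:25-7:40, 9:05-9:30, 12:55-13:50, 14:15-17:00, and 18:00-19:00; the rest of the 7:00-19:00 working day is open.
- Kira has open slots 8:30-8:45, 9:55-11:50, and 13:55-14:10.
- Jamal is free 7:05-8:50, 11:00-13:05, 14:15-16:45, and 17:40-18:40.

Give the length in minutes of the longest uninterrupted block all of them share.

50 minutes

Carlos free within 07:00–19:00: 07:00–07:25, 07:40–09:05, 09:30–12:55, 13:50–14:15, 17:00–18:00.
Carlos ∩ Kira: 08:30–08:45, 09:55–11:50, 13:55–14:10.
Carlos ∩ Kira ∩ Jamal: 08:30–08:45, 11:00–11:50.
Common window lengths: 15, 50 min; longest is 50.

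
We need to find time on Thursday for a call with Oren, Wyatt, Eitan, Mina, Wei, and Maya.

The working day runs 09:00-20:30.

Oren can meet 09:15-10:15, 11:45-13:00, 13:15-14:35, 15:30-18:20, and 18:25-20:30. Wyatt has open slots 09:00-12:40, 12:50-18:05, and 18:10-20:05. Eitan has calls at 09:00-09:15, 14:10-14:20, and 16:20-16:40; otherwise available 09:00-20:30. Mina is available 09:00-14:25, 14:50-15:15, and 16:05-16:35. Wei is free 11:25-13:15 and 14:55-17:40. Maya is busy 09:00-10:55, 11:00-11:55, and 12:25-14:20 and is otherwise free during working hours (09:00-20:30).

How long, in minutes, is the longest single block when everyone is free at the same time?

Eitan free within 09:00–20:30: 09:15–14:10, 14:20–16:20, 16:40–20:30.
Maya free within 09:00–20:30: 10:55–11:00, 11:55–12:25, 14:20–20:30.
Oren ∩ Wyatt: 09:15–10:15, 11:45–12:40, 12:50–13:00, 13:15–14:35, 15:30–18:05, 18:10–18:20, 18:25–20:05.
Oren ∩ Wyatt ∩ Eitan: 09:15–10:15, 11:45–12:40, 12:50–13:00, 13:15–14:10, 14:20–14:35, 15:30–16:20, 16:40–18:05, 18:10–18:20, 18:25–20:05.
Oren ∩ Wyatt ∩ Eitan ∩ Mina: 09:15–10:15, 11:45–12:40, 12:50–13:00, 13:15–14:10, 14:20–14:25, 16:05–16:20.
Oren ∩ Wyatt ∩ Eitan ∩ Mina ∩ Wei: 11:45–12:40, 12:50–13:00, 16:05–16:20.
Oren ∩ Wyatt ∩ Eitan ∩ Mina ∩ Wei ∩ Maya: 11:55–12:25, 16:05–16:20.
Common window lengths: 30, 15 min; longest is 30.

30 minutes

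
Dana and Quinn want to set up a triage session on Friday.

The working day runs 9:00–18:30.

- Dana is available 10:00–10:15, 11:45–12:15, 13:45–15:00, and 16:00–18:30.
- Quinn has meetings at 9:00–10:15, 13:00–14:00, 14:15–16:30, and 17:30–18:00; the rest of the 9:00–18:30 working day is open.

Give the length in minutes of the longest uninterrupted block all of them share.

Quinn free within 09:00–18:30: 10:15–13:00, 14:00–14:15, 16:30–17:30, 18:00–18:30.
Dana ∩ Quinn: 11:45–12:15, 14:00–14:15, 16:30–17:30, 18:00–18:30.
Common window lengths: 30, 15, 60, 30 min; longest is 60.

60 minutes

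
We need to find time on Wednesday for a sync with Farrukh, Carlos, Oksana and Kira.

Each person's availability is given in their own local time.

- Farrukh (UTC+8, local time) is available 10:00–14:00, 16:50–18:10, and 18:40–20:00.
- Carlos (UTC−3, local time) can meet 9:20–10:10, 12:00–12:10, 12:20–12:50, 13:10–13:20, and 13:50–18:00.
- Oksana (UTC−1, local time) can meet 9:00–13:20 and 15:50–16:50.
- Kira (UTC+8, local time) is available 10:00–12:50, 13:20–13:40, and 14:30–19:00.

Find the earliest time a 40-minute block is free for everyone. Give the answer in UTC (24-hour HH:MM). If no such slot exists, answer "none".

Farrukh → UTC: 02:00–06:00, 08:50–10:10, 10:40–12:00.
Carlos → UTC: 12:20–13:10, 15:00–15:10, 15:20–15:50, 16:10–16:20, 16:50–21:00.
Oksana → UTC: 10:00–14:20, 16:50–17:50.
Kira → UTC: 02:00–04:50, 05:20–05:40, 06:30–11:00.
Farrukh ∩ Carlos: (none).
Farrukh ∩ Carlos ∩ Oksana: (none).
Farrukh ∩ Carlos ∩ Oksana ∩ Kira: (none).
Windows ≥ 40 min: (none).

none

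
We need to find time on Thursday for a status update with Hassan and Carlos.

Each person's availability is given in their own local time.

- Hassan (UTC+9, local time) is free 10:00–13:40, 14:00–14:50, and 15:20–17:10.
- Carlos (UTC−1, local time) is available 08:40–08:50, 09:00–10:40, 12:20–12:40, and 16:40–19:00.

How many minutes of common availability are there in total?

0 minutes

Hassan → UTC: 01:00–04:40, 05:00–05:50, 06:20–08:10.
Carlos → UTC: 09:40–09:50, 10:00–11:40, 13:20–13:40, 17:40–20:00.
Hassan ∩ Carlos: (none).
Total common minutes: 0.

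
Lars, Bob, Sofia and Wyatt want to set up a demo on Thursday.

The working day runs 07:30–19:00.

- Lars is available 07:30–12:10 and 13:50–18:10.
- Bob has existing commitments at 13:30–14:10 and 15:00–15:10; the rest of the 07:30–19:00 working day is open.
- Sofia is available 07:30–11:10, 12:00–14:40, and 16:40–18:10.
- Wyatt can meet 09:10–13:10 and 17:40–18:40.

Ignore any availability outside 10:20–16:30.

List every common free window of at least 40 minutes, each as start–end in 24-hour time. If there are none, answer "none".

Bob free within 07:30–19:00: 07:30–13:30, 14:10–15:00, 15:10–19:00.
Lars ∩ Bob: 07:30–12:10, 14:10–15:00, 15:10–18:10.
Lars ∩ Bob ∩ Sofia: 07:30–11:10, 12:00–12:10, 14:10–14:40, 16:40–18:10.
Lars ∩ Bob ∩ Sofia ∩ Wyatt: 09:10–11:10, 12:00–12:10, 17:40–18:10.
Restricted to 10:20–16:30: 10:20–11:10, 12:00–12:10.
Windows ≥ 40 min: 10:20–11:10.

10:20–11:10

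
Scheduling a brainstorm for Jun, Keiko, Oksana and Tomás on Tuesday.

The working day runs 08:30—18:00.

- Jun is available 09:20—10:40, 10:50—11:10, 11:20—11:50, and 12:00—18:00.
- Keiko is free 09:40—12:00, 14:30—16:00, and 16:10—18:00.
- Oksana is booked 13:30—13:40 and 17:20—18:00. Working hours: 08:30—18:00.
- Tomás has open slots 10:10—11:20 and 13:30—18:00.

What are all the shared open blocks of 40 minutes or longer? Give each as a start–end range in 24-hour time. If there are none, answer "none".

Oksana free within 08:30–18:00: 08:30–13:30, 13:40–17:20.
Jun ∩ Keiko: 09:40–10:40, 10:50–11:10, 11:20–11:50, 14:30–16:00, 16:10–18:00.
Jun ∩ Keiko ∩ Oksana: 09:40–10:40, 10:50–11:10, 11:20–11:50, 14:30–16:00, 16:10–17:20.
Jun ∩ Keiko ∩ Oksana ∩ Tomás: 10:10–10:40, 10:50–11:10, 14:30–16:00, 16:10–17:20.
Windows ≥ 40 min: 14:30–16:00, 16:10–17:20.

14:30–16:00, 16:10–17:20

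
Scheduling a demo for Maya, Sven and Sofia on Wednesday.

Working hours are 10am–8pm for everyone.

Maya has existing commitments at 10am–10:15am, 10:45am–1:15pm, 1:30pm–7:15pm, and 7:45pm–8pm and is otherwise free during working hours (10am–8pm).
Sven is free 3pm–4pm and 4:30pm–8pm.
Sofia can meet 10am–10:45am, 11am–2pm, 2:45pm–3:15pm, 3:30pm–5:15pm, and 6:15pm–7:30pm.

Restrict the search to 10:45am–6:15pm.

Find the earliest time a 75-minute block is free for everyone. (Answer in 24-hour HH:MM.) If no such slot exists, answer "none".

Maya free within 10:00–20:00: 10:15–10:45, 13:15–13:30, 19:15–19:45.
Maya ∩ Sven: 19:15–19:45.
Maya ∩ Sven ∩ Sofia: 19:15–19:30.
Restricted to 10:45–18:15: (none).
Windows ≥ 75 min: (none).

none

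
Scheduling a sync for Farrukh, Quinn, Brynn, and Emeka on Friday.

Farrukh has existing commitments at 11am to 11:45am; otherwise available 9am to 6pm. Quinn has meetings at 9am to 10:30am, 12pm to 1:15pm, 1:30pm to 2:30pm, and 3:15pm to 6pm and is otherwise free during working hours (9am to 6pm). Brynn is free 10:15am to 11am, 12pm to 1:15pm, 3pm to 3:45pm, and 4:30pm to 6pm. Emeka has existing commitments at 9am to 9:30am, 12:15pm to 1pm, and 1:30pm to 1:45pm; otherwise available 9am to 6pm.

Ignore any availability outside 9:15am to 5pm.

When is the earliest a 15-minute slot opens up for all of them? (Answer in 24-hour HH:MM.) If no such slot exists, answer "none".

10:30

Farrukh free within 09:00–18:00: 09:00–11:00, 11:45–18:00.
Quinn free within 09:00–18:00: 10:30–12:00, 13:15–13:30, 14:30–15:15.
Emeka free within 09:00–18:00: 09:30–12:15, 13:00–13:30, 13:45–18:00.
Farrukh ∩ Quinn: 10:30–11:00, 11:45–12:00, 13:15–13:30, 14:30–15:15.
Farrukh ∩ Quinn ∩ Brynn: 10:30–11:00, 15:00–15:15.
Farrukh ∩ Quinn ∩ Brynn ∩ Emeka: 10:30–11:00, 15:00–15:15.
Restricted to 09:15–17:00: 10:30–11:00, 15:00–15:15.
Windows ≥ 15 min: 10:30–11:00, 15:00–15:15.
Earliest such window starts at 10:30.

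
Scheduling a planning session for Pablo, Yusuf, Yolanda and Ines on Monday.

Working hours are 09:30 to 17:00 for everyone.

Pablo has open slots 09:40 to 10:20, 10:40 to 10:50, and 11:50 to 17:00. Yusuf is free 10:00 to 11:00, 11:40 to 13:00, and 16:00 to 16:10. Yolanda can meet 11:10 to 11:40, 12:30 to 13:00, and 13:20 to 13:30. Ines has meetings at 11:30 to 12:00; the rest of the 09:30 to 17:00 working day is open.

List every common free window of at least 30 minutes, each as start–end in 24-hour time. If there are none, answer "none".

Ines free within 09:30–17:00: 09:30–11:30, 12:00–17:00.
Pablo ∩ Yusuf: 10:00–10:20, 10:40–10:50, 11:50–13:00, 16:00–16:10.
Pablo ∩ Yusuf ∩ Yolanda: 12:30–13:00.
Pablo ∩ Yusuf ∩ Yolanda ∩ Ines: 12:30–13:00.
Windows ≥ 30 min: 12:30–13:00.

12:30–13:00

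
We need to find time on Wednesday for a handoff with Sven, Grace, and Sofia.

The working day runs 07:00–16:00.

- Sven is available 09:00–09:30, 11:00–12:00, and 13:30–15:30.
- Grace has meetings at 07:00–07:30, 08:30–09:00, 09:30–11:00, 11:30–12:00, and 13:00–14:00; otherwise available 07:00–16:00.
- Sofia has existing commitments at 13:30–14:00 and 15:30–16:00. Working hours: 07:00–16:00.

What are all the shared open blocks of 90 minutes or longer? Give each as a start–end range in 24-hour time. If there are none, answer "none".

Grace free within 07:00–16:00: 07:30–08:30, 09:00–09:30, 11:00–11:30, 12:00–13:00, 14:00–16:00.
Sofia free within 07:00–16:00: 07:00–13:30, 14:00–15:30.
Sven ∩ Grace: 09:00–09:30, 11:00–11:30, 14:00–15:30.
Sven ∩ Grace ∩ Sofia: 09:00–09:30, 11:00–11:30, 14:00–15:30.
Windows ≥ 90 min: 14:00–15:30.

14:00–15:30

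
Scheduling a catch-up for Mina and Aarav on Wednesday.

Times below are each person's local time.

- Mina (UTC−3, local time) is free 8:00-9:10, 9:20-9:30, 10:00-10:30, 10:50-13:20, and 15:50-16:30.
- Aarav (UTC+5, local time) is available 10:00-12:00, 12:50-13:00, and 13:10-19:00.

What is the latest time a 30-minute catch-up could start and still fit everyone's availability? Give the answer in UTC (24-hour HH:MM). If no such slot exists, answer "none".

Mina → UTC: 11:00–12:10, 12:20–12:30, 13:00–13:30, 13:50–16:20, 18:50–19:30.
Aarav → UTC: 05:00–07:00, 07:50–08:00, 08:10–14:00.
Mina ∩ Aarav: 11:00–12:10, 12:20–12:30, 13:00–13:30, 13:50–14:00.
Windows ≥ 30 min: 11:00–12:10, 13:00–13:30.
Latest start in the last window 13:00–13:30 is 13:30 − 30 min = 13:00.

13:00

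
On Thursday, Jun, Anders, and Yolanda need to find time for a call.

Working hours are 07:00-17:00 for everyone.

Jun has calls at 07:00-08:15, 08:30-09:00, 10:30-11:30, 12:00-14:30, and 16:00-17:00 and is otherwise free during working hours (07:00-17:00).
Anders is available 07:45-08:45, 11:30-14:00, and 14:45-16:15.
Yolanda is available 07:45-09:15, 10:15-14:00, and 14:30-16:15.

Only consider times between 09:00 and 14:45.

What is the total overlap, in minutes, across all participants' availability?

Jun free within 07:00–17:00: 08:15–08:30, 09:00–10:30, 11:30–12:00, 14:30–16:00.
Jun ∩ Anders: 08:15–08:30, 11:30–12:00, 14:45–16:00.
Jun ∩ Anders ∩ Yolanda: 08:15–08:30, 11:30–12:00, 14:45–16:00.
Restricted to 09:00–14:45: 11:30–12:00.
Total common minutes: 30.

30 minutes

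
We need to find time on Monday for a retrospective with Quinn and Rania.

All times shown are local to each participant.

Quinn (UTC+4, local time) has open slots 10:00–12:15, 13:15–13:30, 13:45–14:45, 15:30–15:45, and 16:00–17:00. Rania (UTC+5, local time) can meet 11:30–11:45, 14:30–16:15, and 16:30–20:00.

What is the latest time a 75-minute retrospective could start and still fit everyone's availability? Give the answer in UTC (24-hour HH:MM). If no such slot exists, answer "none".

Quinn → UTC: 06:00–08:15, 09:15–09:30, 09:45–10:45, 11:30–11:45, 12:00–13:00.
Rania → UTC: 06:30–06:45, 09:30–11:15, 11:30–15:00.
Quinn ∩ Rania: 06:30–06:45, 09:45–10:45, 11:30–11:45, 12:00–13:00.
Windows ≥ 75 min: (none).

none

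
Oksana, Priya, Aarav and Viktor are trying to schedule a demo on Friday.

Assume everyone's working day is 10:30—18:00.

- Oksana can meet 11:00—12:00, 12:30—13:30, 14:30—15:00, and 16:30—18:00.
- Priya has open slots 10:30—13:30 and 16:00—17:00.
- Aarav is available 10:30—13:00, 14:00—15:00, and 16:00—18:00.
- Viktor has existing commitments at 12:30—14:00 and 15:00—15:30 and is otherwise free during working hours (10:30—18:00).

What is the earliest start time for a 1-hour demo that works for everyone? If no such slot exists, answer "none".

Viktor free within 10:30–18:00: 10:30–12:30, 14:00–15:00, 15:30–18:00.
Oksana ∩ Priya: 11:00–12:00, 12:30–13:30, 16:30–17:00.
Oksana ∩ Priya ∩ Aarav: 11:00–12:00, 12:30–13:00, 16:30–17:00.
Oksana ∩ Priya ∩ Aarav ∩ Viktor: 11:00–12:00, 16:30–17:00.
Windows ≥ 60 min: 11:00–12:00.
Earliest such window starts at 11:00.

11:00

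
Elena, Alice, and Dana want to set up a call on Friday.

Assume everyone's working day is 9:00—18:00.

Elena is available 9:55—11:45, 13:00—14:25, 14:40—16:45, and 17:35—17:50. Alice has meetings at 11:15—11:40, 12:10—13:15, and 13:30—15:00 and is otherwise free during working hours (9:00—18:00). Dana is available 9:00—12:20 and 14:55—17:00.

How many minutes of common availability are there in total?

Alice free within 09:00–18:00: 09:00–11:15, 11:40–12:10, 13:15–13:30, 15:00–18:00.
Elena ∩ Alice: 09:55–11:15, 11:40–11:45, 13:15–13:30, 15:00–16:45, 17:35–17:50.
Elena ∩ Alice ∩ Dana: 09:55–11:15, 11:40–11:45, 15:00–16:45.
Total common minutes: 80 + 5 + 105 = 190.

190 minutes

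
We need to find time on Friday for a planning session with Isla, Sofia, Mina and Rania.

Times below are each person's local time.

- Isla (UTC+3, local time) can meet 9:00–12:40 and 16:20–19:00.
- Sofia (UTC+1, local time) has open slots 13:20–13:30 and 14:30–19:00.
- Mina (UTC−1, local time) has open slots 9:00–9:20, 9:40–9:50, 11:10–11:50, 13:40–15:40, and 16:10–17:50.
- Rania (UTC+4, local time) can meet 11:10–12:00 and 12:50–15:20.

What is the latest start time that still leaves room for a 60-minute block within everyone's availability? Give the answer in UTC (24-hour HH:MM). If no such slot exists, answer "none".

none

Isla → UTC: 06:00–09:40, 13:20–16:00.
Sofia → UTC: 12:20–12:30, 13:30–18:00.
Mina → UTC: 10:00–10:20, 10:40–10:50, 12:10–12:50, 14:40–16:40, 17:10–18:50.
Rania → UTC: 07:10–08:00, 08:50–11:20.
Isla ∩ Sofia: 13:30–16:00.
Isla ∩ Sofia ∩ Mina: 14:40–16:00.
Isla ∩ Sofia ∩ Mina ∩ Rania: (none).
Windows ≥ 60 min: (none).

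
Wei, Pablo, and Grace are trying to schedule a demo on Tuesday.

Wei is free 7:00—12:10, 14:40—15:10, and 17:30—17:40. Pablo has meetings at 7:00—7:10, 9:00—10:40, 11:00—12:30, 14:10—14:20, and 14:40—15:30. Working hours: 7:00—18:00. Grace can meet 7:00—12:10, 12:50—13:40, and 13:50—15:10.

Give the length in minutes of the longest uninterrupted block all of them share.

Pablo free within 07:00–18:00: 07:10–09:00, 10:40–11:00, 12:30–14:10, 14:20–14:40, 15:30–18:00.
Wei ∩ Pablo: 07:10–09:00, 10:40–11:00, 17:30–17:40.
Wei ∩ Pablo ∩ Grace: 07:10–09:00, 10:40–11:00.
Common window lengths: 110, 20 min; longest is 110.

110 minutes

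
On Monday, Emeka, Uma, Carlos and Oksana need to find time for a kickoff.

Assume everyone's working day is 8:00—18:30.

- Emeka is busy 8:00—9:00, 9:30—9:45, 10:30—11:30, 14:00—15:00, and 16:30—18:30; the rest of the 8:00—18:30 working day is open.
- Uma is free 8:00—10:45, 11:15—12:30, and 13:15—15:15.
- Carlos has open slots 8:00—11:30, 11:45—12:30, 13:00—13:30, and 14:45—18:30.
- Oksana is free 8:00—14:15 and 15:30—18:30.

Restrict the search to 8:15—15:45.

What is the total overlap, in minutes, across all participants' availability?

Emeka free within 08:00–18:30: 09:00–09:30, 09:45–10:30, 11:30–14:00, 15:00–16:30.
Emeka ∩ Uma: 09:00–09:30, 09:45–10:30, 11:30–12:30, 13:15–14:00, 15:00–15:15.
Emeka ∩ Uma ∩ Carlos: 09:00–09:30, 09:45–10:30, 11:45–12:30, 13:15–13:30, 15:00–15:15.
Emeka ∩ Uma ∩ Carlos ∩ Oksana: 09:00–09:30, 09:45–10:30, 11:45–12:30, 13:15–13:30.
Restricted to 08:15–15:45: 09:00–09:30, 09:45–10:30, 11:45–12:30, 13:15–13:30.
Total common minutes: 30 + 45 + 45 + 15 = 135.

135 minutes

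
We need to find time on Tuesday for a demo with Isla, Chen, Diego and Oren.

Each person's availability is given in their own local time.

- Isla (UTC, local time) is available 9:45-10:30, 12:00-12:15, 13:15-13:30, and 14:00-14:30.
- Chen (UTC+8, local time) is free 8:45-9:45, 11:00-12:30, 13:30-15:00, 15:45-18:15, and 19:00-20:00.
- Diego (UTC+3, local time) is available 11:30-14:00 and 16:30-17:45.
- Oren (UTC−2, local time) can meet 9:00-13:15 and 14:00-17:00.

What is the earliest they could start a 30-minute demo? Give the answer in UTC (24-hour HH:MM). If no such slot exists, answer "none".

Isla → UTC: 09:45–10:30, 12:00–12:15, 13:15–13:30, 14:00–14:30.
Chen → UTC: 00:45–01:45, 03:00–04:30, 05:30–07:00, 07:45–10:15, 11:00–12:00.
Diego → UTC: 08:30–11:00, 13:30–14:45.
Oren → UTC: 11:00–15:15, 16:00–19:00.
Isla ∩ Chen: 09:45–10:15.
Isla ∩ Chen ∩ Diego: 09:45–10:15.
Isla ∩ Chen ∩ Diego ∩ Oren: (none).
Windows ≥ 30 min: (none).

none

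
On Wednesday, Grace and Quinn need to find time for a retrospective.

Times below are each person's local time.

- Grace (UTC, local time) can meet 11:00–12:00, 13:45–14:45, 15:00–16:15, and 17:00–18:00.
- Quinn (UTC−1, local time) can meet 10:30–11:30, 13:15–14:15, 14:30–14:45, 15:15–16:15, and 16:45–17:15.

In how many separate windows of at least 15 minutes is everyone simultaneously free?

6

Grace → UTC: 11:00–12:00, 13:45–14:45, 15:00–16:15, 17:00–18:00.
Quinn → UTC: 11:30–12:30, 14:15–15:15, 15:30–15:45, 16:15–17:15, 17:45–18:15.
Grace ∩ Quinn: 11:30–12:00, 14:15–14:45, 15:00–15:15, 15:30–15:45, 17:00–17:15, 17:45–18:00.
Windows ≥ 15 min: 11:30–12:00, 14:15–14:45, 15:00–15:15, 15:30–15:45, 17:00–17:15, 17:45–18:00.
That's 6 windows.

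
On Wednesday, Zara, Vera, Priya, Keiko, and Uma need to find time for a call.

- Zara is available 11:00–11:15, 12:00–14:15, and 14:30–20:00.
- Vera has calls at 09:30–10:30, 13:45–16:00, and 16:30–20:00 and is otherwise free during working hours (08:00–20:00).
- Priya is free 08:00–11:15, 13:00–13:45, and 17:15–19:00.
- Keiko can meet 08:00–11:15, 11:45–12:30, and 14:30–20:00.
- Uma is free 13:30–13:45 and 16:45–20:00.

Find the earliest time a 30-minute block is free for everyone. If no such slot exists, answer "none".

none

Vera free within 08:00–20:00: 08:00–09:30, 10:30–13:45, 16:00–16:30.
Zara ∩ Vera: 11:00–11:15, 12:00–13:45, 16:00–16:30.
Zara ∩ Vera ∩ Priya: 11:00–11:15, 13:00–13:45.
Zara ∩ Vera ∩ Priya ∩ Keiko: 11:00–11:15.
Zara ∩ Vera ∩ Priya ∩ Keiko ∩ Uma: (none).
Windows ≥ 30 min: (none).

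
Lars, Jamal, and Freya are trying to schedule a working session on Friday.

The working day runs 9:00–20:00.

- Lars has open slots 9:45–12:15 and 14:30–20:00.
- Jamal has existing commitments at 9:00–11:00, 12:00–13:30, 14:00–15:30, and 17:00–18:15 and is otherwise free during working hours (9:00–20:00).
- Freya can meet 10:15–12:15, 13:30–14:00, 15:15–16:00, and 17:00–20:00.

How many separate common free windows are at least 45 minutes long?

Jamal free within 09:00–20:00: 11:00–12:00, 13:30–14:00, 15:30–17:00, 18:15–20:00.
Lars ∩ Jamal: 11:00–12:00, 15:30–17:00, 18:15–20:00.
Lars ∩ Jamal ∩ Freya: 11:00–12:00, 15:30–16:00, 18:15–20:00.
Windows ≥ 45 min: 11:00–12:00, 18:15–20:00.
That's 2 windows.

2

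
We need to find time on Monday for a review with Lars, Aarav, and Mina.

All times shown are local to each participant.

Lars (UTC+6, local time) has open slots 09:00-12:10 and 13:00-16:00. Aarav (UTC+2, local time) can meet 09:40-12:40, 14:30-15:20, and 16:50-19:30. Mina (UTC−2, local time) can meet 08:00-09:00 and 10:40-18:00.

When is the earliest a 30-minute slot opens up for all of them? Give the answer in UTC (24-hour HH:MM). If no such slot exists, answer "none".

none

Lars → UTC: 03:00–06:10, 07:00–10:00.
Aarav → UTC: 07:40–10:40, 12:30–13:20, 14:50–17:30.
Mina → UTC: 10:00–11:00, 12:40–20:00.
Lars ∩ Aarav: 07:40–10:00.
Lars ∩ Aarav ∩ Mina: (none).
Windows ≥ 30 min: (none).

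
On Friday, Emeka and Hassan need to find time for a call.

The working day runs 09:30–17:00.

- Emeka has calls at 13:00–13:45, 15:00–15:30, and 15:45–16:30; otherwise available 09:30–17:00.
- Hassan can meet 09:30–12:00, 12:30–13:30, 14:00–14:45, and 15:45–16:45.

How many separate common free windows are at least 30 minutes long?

3

Emeka free within 09:30–17:00: 09:30–13:00, 13:45–15:00, 15:30–15:45, 16:30–17:00.
Emeka ∩ Hassan: 09:30–12:00, 12:30–13:00, 14:00–14:45, 16:30–16:45.
Windows ≥ 30 min: 09:30–12:00, 12:30–13:00, 14:00–14:45.
That's 3 windows.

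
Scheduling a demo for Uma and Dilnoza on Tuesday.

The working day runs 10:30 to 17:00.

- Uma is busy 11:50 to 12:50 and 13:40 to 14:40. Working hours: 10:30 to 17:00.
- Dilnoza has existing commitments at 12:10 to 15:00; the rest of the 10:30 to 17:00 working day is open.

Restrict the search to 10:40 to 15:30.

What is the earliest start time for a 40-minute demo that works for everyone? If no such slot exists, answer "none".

10:40

Uma free within 10:30–17:00: 10:30–11:50, 12:50–13:40, 14:40–17:00.
Dilnoza free within 10:30–17:00: 10:30–12:10, 15:00–17:00.
Uma ∩ Dilnoza: 10:30–11:50, 15:00–17:00.
Restricted to 10:40–15:30: 10:40–11:50, 15:00–15:30.
Windows ≥ 40 min: 10:40–11:50.
Earliest such window starts at 10:40.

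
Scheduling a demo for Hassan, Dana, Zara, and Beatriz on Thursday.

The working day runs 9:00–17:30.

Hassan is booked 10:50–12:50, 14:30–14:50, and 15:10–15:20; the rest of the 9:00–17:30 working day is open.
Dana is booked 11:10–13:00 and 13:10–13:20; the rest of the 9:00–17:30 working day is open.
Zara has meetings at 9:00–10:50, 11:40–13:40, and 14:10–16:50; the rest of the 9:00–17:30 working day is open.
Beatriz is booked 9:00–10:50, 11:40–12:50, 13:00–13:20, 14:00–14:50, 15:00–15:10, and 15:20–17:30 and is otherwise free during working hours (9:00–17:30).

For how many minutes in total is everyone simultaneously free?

Hassan free within 09:00–17:30: 09:00–10:50, 12:50–14:30, 14:50–15:10, 15:20–17:30.
Dana free within 09:00–17:30: 09:00–11:10, 13:00–13:10, 13:20–17:30.
Zara free within 09:00–17:30: 10:50–11:40, 13:40–14:10, 16:50–17:30.
Beatriz free within 09:00–17:30: 10:50–11:40, 12:50–13:00, 13:20–14:00, 14:50–15:00, 15:10–15:20.
Hassan ∩ Dana: 09:00–10:50, 13:00–13:10, 13:20–14:30, 14:50–15:10, 15:20–17:30.
Hassan ∩ Dana ∩ Zara: 13:40–14:10, 16:50–17:30.
Hassan ∩ Dana ∩ Zara ∩ Beatriz: 13:40–14:00.
Total common minutes: 20.

20 minutes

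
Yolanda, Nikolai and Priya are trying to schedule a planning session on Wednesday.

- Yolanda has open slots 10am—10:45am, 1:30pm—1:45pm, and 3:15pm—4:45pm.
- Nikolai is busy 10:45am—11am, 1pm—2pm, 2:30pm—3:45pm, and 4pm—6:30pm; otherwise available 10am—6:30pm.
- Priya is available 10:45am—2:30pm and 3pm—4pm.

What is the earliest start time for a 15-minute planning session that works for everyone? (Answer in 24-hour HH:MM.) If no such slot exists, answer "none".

15:45

Nikolai free within 10:00–18:30: 10:00–10:45, 11:00–13:00, 14:00–14:30, 15:45–16:00.
Yolanda ∩ Nikolai: 10:00–10:45, 15:45–16:00.
Yolanda ∩ Nikolai ∩ Priya: 15:45–16:00.
Windows ≥ 15 min: 15:45–16:00.
Earliest such window starts at 15:45.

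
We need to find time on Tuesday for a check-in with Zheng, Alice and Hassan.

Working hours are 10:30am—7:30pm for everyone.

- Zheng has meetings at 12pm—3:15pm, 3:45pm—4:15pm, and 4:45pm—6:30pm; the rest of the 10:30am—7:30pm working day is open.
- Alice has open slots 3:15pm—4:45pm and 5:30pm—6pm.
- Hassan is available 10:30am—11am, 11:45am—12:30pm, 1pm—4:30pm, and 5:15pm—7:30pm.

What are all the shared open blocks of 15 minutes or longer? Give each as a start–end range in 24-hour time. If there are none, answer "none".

Zheng free within 10:30–19:30: 10:30–12:00, 15:15–15:45, 16:15–16:45, 18:30–19:30.
Zheng ∩ Alice: 15:15–15:45, 16:15–16:45.
Zheng ∩ Alice ∩ Hassan: 15:15–15:45, 16:15–16:30.
Windows ≥ 15 min: 15:15–15:45, 16:15–16:30.

15:15–15:45, 16:15–16:30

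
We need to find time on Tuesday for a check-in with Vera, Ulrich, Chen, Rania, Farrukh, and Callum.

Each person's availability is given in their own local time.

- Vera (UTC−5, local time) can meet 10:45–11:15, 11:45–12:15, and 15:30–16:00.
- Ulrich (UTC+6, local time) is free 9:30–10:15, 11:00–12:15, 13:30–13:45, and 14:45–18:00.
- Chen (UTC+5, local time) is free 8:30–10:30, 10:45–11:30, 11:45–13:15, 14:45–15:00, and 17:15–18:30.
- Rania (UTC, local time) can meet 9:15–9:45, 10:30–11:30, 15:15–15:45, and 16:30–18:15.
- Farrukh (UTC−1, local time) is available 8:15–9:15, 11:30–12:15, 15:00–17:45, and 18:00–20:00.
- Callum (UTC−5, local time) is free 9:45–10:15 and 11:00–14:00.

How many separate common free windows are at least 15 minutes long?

Vera → UTC: 15:45–16:15, 16:45–17:15, 20:30–21:00.
Ulrich → UTC: 03:30–04:15, 05:00–06:15, 07:30–07:45, 08:45–12:00.
Chen → UTC: 03:30–05:30, 05:45–06:30, 06:45–08:15, 09:45–10:00, 12:15–13:30.
Rania → UTC: 09:15–09:45, 10:30–11:30, 15:15–15:45, 16:30–18:15.
Farrukh → UTC: 09:15–10:15, 12:30–13:15, 16:00–18:45, 19:00–21:00.
Callum → UTC: 14:45–15:15, 16:00–19:00.
Vera ∩ Ulrich: (none).
Vera ∩ Ulrich ∩ Chen: (none).
Vera ∩ Ulrich ∩ Chen ∩ Rania: (none).
Vera ∩ Ulrich ∩ Chen ∩ Rania ∩ Farrukh: (none).
Vera ∩ Ulrich ∩ Chen ∩ Rania ∩ Farrukh ∩ Callum: (none).
Windows ≥ 15 min: (none).
That's 0 windows.

0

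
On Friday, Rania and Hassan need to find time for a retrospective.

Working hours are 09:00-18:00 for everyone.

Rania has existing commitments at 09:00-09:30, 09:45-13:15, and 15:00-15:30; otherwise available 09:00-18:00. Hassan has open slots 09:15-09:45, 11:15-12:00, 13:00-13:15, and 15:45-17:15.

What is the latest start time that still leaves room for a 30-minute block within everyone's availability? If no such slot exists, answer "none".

Rania free within 09:00–18:00: 09:30–09:45, 13:15–15:00, 15:30–18:00.
Rania ∩ Hassan: 09:30–09:45, 15:45–17:15.
Windows ≥ 30 min: 15:45–17:15.
Latest start in the last window 15:45–17:15 is 17:15 − 30 min = 16:45.

16:45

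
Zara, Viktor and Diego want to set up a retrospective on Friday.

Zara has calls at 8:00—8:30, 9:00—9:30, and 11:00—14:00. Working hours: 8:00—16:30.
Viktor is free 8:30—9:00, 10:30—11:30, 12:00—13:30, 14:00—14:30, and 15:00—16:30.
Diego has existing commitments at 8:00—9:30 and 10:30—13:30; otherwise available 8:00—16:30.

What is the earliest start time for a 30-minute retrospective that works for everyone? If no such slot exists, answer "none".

Zara free within 08:00–16:30: 08:30–09:00, 09:30–11:00, 14:00–16:30.
Diego free within 08:00–16:30: 09:30–10:30, 13:30–16:30.
Zara ∩ Viktor: 08:30–09:00, 10:30–11:00, 14:00–14:30, 15:00–16:30.
Zara ∩ Viktor ∩ Diego: 14:00–14:30, 15:00–16:30.
Windows ≥ 30 min: 14:00–14:30, 15:00–16:30.
Earliest such window starts at 14:00.

14:00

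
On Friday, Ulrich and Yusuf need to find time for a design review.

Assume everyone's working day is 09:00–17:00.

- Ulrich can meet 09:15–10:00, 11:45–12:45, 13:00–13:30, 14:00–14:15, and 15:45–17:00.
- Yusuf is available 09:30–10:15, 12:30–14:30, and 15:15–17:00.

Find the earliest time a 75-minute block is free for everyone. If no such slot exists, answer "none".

15:45

Ulrich ∩ Yusuf: 09:30–10:00, 12:30–12:45, 13:00–13:30, 14:00–14:15, 15:45–17:00.
Windows ≥ 75 min: 15:45–17:00.
Earliest such window starts at 15:45.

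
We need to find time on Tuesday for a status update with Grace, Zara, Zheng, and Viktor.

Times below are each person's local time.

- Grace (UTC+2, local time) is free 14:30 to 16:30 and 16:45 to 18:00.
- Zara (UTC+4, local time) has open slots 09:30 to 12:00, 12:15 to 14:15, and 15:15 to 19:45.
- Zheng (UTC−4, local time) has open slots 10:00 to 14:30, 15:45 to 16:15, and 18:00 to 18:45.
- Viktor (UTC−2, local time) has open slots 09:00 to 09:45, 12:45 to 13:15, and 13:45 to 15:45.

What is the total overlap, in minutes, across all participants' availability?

30 minutes

Grace → UTC: 12:30–14:30, 14:45–16:00.
Zara → UTC: 05:30–08:00, 08:15–10:15, 11:15–15:45.
Zheng → UTC: 14:00–18:30, 19:45–20:15, 22:00–22:45.
Viktor → UTC: 11:00–11:45, 14:45–15:15, 15:45–17:45.
Grace ∩ Zara: 12:30–14:30, 14:45–15:45.
Grace ∩ Zara ∩ Zheng: 14:00–14:30, 14:45–15:45.
Grace ∩ Zara ∩ Zheng ∩ Viktor: 14:45–15:15.
Total common minutes: 30.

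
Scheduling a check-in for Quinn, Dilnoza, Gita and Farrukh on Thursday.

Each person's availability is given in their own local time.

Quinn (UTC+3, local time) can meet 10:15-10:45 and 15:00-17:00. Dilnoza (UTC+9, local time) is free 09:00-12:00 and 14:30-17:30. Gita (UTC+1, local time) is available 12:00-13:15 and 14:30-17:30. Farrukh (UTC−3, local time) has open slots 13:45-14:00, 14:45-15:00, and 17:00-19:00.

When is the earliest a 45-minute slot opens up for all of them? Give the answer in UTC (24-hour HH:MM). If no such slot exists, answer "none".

Quinn → UTC: 07:15–07:45, 12:00–14:00.
Dilnoza → UTC: 00:00–03:00, 05:30–08:30.
Gita → UTC: 11:00–12:15, 13:30–16:30.
Farrukh → UTC: 16:45–17:00, 17:45–18:00, 20:00–22:00.
Quinn ∩ Dilnoza: 07:15–07:45.
Quinn ∩ Dilnoza ∩ Gita: (none).
Quinn ∩ Dilnoza ∩ Gita ∩ Farrukh: (none).
Windows ≥ 45 min: (none).

none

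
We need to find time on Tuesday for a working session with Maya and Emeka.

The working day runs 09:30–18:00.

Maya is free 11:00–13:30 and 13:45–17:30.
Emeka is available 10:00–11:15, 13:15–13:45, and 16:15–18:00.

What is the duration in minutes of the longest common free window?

Maya ∩ Emeka: 11:00–11:15, 13:15–13:30, 16:15–17:30.
Common window lengths: 15, 15, 75 min; longest is 75.

75 minutes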